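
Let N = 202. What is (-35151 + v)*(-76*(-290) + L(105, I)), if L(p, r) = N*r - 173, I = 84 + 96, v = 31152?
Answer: -232849773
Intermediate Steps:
I = 180
L(p, r) = -173 + 202*r (L(p, r) = 202*r - 173 = -173 + 202*r)
(-35151 + v)*(-76*(-290) + L(105, I)) = (-35151 + 31152)*(-76*(-290) + (-173 + 202*180)) = -3999*(22040 + (-173 + 36360)) = -3999*(22040 + 36187) = -3999*58227 = -232849773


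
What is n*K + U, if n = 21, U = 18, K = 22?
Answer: 480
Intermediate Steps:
n*K + U = 21*22 + 18 = 462 + 18 = 480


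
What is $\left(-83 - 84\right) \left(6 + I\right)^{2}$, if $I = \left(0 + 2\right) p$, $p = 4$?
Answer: $-32732$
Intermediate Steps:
$I = 8$ ($I = \left(0 + 2\right) 4 = 2 \cdot 4 = 8$)
$\left(-83 - 84\right) \left(6 + I\right)^{2} = \left(-83 - 84\right) \left(6 + 8\right)^{2} = - 167 \cdot 14^{2} = \left(-167\right) 196 = -32732$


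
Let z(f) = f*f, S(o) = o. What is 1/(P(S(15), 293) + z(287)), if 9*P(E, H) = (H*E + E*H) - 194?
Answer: 9/749917 ≈ 1.2001e-5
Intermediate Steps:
z(f) = f²
P(E, H) = -194/9 + 2*E*H/9 (P(E, H) = ((H*E + E*H) - 194)/9 = ((E*H + E*H) - 194)/9 = (2*E*H - 194)/9 = (-194 + 2*E*H)/9 = -194/9 + 2*E*H/9)
1/(P(S(15), 293) + z(287)) = 1/((-194/9 + (2/9)*15*293) + 287²) = 1/((-194/9 + 2930/3) + 82369) = 1/(8596/9 + 82369) = 1/(749917/9) = 9/749917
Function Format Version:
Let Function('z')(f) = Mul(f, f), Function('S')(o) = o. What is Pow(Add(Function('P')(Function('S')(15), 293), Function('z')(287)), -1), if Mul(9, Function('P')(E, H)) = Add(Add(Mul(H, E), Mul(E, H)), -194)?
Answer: Rational(9, 749917) ≈ 1.2001e-5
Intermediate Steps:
Function('z')(f) = Pow(f, 2)
Function('P')(E, H) = Add(Rational(-194, 9), Mul(Rational(2, 9), E, H)) (Function('P')(E, H) = Mul(Rational(1, 9), Add(Add(Mul(H, E), Mul(E, H)), -194)) = Mul(Rational(1, 9), Add(Add(Mul(E, H), Mul(E, H)), -194)) = Mul(Rational(1, 9), Add(Mul(2, E, H), -194)) = Mul(Rational(1, 9), Add(-194, Mul(2, E, H))) = Add(Rational(-194, 9), Mul(Rational(2, 9), E, H)))
Pow(Add(Function('P')(Function('S')(15), 293), Function('z')(287)), -1) = Pow(Add(Add(Rational(-194, 9), Mul(Rational(2, 9), 15, 293)), Pow(287, 2)), -1) = Pow(Add(Add(Rational(-194, 9), Rational(2930, 3)), 82369), -1) = Pow(Add(Rational(8596, 9), 82369), -1) = Pow(Rational(749917, 9), -1) = Rational(9, 749917)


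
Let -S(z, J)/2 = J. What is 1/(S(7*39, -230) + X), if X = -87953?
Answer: -1/87493 ≈ -1.1429e-5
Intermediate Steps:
S(z, J) = -2*J
1/(S(7*39, -230) + X) = 1/(-2*(-230) - 87953) = 1/(460 - 87953) = 1/(-87493) = -1/87493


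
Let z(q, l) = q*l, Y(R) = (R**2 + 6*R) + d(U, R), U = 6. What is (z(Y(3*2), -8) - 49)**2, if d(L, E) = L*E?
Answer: 833569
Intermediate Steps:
d(L, E) = E*L
Y(R) = R**2 + 12*R (Y(R) = (R**2 + 6*R) + R*6 = (R**2 + 6*R) + 6*R = R**2 + 12*R)
z(q, l) = l*q
(z(Y(3*2), -8) - 49)**2 = (-8*3*2*(12 + 3*2) - 49)**2 = (-48*(12 + 6) - 49)**2 = (-48*18 - 49)**2 = (-8*108 - 49)**2 = (-864 - 49)**2 = (-913)**2 = 833569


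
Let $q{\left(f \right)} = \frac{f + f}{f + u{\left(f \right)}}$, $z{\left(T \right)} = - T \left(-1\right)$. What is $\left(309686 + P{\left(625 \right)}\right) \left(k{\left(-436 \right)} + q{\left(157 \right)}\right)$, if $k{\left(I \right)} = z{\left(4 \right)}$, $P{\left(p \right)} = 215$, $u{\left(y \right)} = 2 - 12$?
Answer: $\frac{279530702}{147} \approx 1.9016 \cdot 10^{6}$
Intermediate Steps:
$u{\left(y \right)} = -10$
$z{\left(T \right)} = T$
$q{\left(f \right)} = \frac{2 f}{-10 + f}$ ($q{\left(f \right)} = \frac{f + f}{f - 10} = \frac{2 f}{-10 + f}$)
$k{\left(I \right)} = 4$
$\left(309686 + P{\left(625 \right)}\right) \left(k{\left(-436 \right)} + q{\left(157 \right)}\right) = \left(309686 + 215\right) \left(4 + 2 \cdot 157 \frac{1}{-10 + 157}\right) = 309901 \left(4 + 2 \cdot 157 \cdot \frac{1}{147}\right) = 309901 \left(4 + \frac{314}{147}\right) = 309901 \cdot \frac{902}{147} = \frac{279530702}{147}$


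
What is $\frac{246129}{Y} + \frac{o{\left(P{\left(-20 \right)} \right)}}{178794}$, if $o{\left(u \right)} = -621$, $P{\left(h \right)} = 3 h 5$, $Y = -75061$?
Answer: $- \frac{33297809}{10143958} \approx -3.2825$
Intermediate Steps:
$P{\left(h \right)} = 15 h$
$\frac{246129}{Y} + \frac{o{\left(P{\left(-20 \right)} \right)}}{178794} = \frac{246129}{-75061} - \frac{621}{178794} = 246129 \left(- \frac{1}{75061}\right) - \frac{23}{6622} = - \frac{246129}{75061} - \frac{23}{6622} = - \frac{33297809}{10143958}$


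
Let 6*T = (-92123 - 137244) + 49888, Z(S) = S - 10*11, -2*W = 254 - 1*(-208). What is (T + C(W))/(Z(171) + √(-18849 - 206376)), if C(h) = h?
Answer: -11032765/1373676 + 904325*I*√1001/457892 ≈ -8.0316 + 62.485*I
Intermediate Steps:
W = -231 (W = -(254 - 1*(-208))/2 = -(254 + 208)/2 = -½*462 = -231)
Z(S) = -110 + S (Z(S) = S - 110 = -110 + S)
T = -179479/6 (T = ((-92123 - 137244) + 49888)/6 = (-229367 + 49888)/6 = (⅙)*(-179479) = -179479/6 ≈ -29913.)
(T + C(W))/(Z(171) + √(-18849 - 206376)) = (-179479/6 - 231)/((-110 + 171) + √(-18849 - 206376)) = -180865/(6*(61 + √(-225225))) = -180865/(6*(61 + 15*I*√1001))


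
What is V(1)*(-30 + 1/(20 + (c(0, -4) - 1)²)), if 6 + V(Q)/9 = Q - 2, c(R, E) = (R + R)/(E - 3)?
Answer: 1887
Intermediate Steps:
c(R, E) = 2*R/(-3 + E) (c(R, E) = (2*R)/(-3 + E) = 2*R/(-3 + E))
V(Q) = -72 + 9*Q (V(Q) = -54 + 9*(Q - 2) = -54 + 9*(-2 + Q) = -54 + (-18 + 9*Q) = -72 + 9*Q)
V(1)*(-30 + 1/(20 + (c(0, -4) - 1)²)) = (-72 + 9*1)*(-30 + 1/(20 + (2*0/(-3 - 4) - 1)²)) = (-72 + 9)*(-30 + 1/(20 + (2*0/(-7) - 1)²)) = -63*(-30 + 1/(20 + (2*0*(-⅐) - 1)²)) = -63*(-30 + 1/(20 + (0 - 1)²)) = -63*(-30 + 1/(20 + (-1)²)) = -63*(-30 + 1/(20 + 1)) = -63*(-30 + 1/21) = -63*(-629/21) = 1887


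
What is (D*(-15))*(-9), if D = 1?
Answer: 135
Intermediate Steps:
(D*(-15))*(-9) = (1*(-15))*(-9) = -15*(-9) = 135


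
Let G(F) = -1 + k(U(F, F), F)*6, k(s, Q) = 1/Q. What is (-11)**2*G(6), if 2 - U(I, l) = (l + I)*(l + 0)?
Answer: 0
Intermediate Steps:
U(I, l) = 2 - l*(I + l) (U(I, l) = 2 - (l + I)*(l + 0) = 2 - (I + l)*l = 2 - l*(I + l))
G(F) = -1 + 6/F
(-11)**2*G(6) = (-11)**2*((6 - 1*6)/6) = 121*((6 - 6)/6) = 121*((1/6)*0) = 121*0 = 0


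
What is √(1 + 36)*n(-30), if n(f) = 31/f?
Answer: -31*√37/30 ≈ -6.2855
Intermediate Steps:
√(1 + 36)*n(-30) = √(1 + 36)*(31/(-30)) = √37*(31*(-1/30)) = √37*(-31/30) = -31*√37/30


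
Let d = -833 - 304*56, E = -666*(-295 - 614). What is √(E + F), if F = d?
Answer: 17*√2033 ≈ 766.51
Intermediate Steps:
E = 605394 (E = -666*(-909) = 605394)
d = -17857 (d = -833 - 17024 = -17857)
F = -17857
√(E + F) = √(605394 - 17857) = √587537 = 17*√2033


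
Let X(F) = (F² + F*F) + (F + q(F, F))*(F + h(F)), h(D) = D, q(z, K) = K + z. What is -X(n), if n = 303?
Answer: -734472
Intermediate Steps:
X(F) = 8*F² (X(F) = (F² + F*F) + (F + (F + F))*(F + F) = (F² + F²) + (F + 2*F)*(2*F) = 2*F² + (3*F)*(2*F) = 2*F² + 6*F² = 8*F²)
-X(n) = -8*303² = -8*91809 = -1*734472 = -734472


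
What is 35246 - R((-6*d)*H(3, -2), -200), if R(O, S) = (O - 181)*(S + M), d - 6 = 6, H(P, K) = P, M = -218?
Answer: -130700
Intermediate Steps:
d = 12 (d = 6 + 6 = 12)
R(O, S) = (-218 + S)*(-181 + O) (R(O, S) = (O - 181)*(S - 218) = (-181 + O)*(-218 + S) = (-218 + S)*(-181 + O))
35246 - R((-6*d)*H(3, -2), -200) = 35246 - (39458 - 218*(-6*12)*3 - 181*(-200) + (-6*12*3)*(-200)) = 35246 - (39458 - (-15696)*3 + 36200 - 72*3*(-200)) = 35246 - (39458 - 218*(-216) + 36200 - 216*(-200)) = 35246 - (39458 + 47088 + 36200 + 43200) = 35246 - 1*165946 = 35246 - 165946 = -130700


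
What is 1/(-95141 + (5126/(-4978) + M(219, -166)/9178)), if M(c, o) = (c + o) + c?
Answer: -11422021/1086713923064 ≈ -1.0511e-5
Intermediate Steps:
M(c, o) = o + 2*c
1/(-95141 + (5126/(-4978) + M(219, -166)/9178)) = 1/(-95141 + (5126/(-4978) + (-166 + 2*219)/9178)) = 1/(-95141 + (5126*(-1/4978) + (-166 + 438)*(1/9178))) = 1/(-95141 + (-2563/2489 + 272*(1/9178))) = 1/(-95141 + (-2563/2489 + 136/4589)) = 1/(-95141 - 11423103/11422021) = 1/(-1086713923064/11422021) = -11422021/1086713923064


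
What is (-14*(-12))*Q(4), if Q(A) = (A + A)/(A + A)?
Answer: 168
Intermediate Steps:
Q(A) = 1 (Q(A) = (2*A)/((2*A)) = (2*A)*(1/(2*A)) = 1)
(-14*(-12))*Q(4) = -14*(-12)*1 = 168*1 = 168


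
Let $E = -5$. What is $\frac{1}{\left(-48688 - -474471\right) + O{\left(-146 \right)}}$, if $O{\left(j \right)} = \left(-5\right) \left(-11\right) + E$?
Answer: $\frac{1}{425833} \approx 2.3483 \cdot 10^{-6}$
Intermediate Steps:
$O{\left(j \right)} = 50$ ($O{\left(j \right)} = \left(-5\right) \left(-11\right) - 5 = 55 - 5 = 50$)
$\frac{1}{\left(-48688 - -474471\right) + O{\left(-146 \right)}} = \frac{1}{\left(-48688 - -474471\right) + 50} = \frac{1}{\left(-48688 + 474471\right) + 50} = \frac{1}{425783 + 50} = \frac{1}{425833}$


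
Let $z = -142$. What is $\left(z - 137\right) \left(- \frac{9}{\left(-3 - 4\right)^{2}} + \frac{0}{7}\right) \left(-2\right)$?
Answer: $- \frac{5022}{49} \approx -102.49$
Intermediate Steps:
$\left(z - 137\right) \left(- \frac{9}{\left(-3 - 4\right)^{2}} + \frac{0}{7}\right) \left(-2\right) = \left(-142 - 137\right) \left(- \frac{9}{\left(-3 - 4\right)^{2}} + \frac{0}{7}\right) \left(-2\right) = - 279 \left(- \frac{9}{\left(-7\right)^{2}} + 0 \cdot \frac{1}{7}\right) \left(-2\right) = - 279 \left(- \frac{9}{49} + 0\right) \left(-2\right) = - 279 \left(\left(- \frac{9}{49}\right) \left(-2\right)\right) = \left(-279\right) \frac{18}{49} = - \frac{5022}{49}$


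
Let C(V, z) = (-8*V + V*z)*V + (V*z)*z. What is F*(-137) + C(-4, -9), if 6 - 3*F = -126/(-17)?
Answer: -9036/17 ≈ -531.53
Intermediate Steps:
F = -8/17 (F = 2 - (-42)/(-17) = 2 - (-42)*(-1)/17 = 2 - ⅓*126/17 = 2 - 42/17 = -8/17 ≈ -0.47059)
C(V, z) = V*z² + V*(-8*V + V*z) (C(V, z) = V*(-8*V + V*z) + V*z² = V*z² + V*(-8*V + V*z))
F*(-137) + C(-4, -9) = -8/17*(-137) - 4*((-9)² - 8*(-4) - 4*(-9)) = 1096/17 - 4*(81 + 32 + 36) = 1096/17 - 4*149 = 1096/17 - 596 = -9036/17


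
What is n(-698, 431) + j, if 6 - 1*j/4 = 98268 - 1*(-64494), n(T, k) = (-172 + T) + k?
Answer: -651463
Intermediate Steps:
n(T, k) = -172 + T + k
j = -651024 (j = 24 - 4*(98268 - 1*(-64494)) = 24 - 4*(98268 + 64494) = 24 - 4*162762 = 24 - 651048 = -651024)
n(-698, 431) + j = (-172 - 698 + 431) - 651024 = -439 - 651024 = -651463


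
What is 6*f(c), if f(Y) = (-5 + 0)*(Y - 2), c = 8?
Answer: -180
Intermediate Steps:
f(Y) = 10 - 5*Y (f(Y) = -5*(-2 + Y) = 10 - 5*Y)
6*f(c) = 6*(10 - 5*8) = 6*(10 - 40) = 6*(-30) = -180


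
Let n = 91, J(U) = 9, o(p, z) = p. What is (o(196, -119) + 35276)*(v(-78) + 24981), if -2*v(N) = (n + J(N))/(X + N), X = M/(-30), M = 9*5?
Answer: 46965862096/53 ≈ 8.8615e+8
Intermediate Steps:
M = 45
X = -3/2 (X = 45/(-30) = 45*(-1/30) = -3/2 ≈ -1.5000)
v(N) = -50/(-3/2 + N) (v(N) = -(91 + 9)/(2*(-3/2 + N)) = -50/(-3/2 + N))
(o(196, -119) + 35276)*(v(-78) + 24981) = (196 + 35276)*(-100/(-3 + 2*(-78)) + 24981) = 35472*(-100/(-3 - 156) + 24981) = 35472*(-100/(-159) + 24981) = 35472*(-100*(-1/159) + 24981) = 35472*(100/159 + 24981) = 35472*(3972079/159) = 46965862096/53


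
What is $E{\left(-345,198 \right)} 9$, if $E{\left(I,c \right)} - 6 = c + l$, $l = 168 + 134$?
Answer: $4554$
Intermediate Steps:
$l = 302$
$E{\left(I,c \right)} = 308 + c$ ($E{\left(I,c \right)} = 6 + \left(c + 302\right) = 6 + \left(302 + c\right) = 308 + c$)
$E{\left(-345,198 \right)} 9 = \left(308 + 198\right) 9 = 506 \cdot 9 = 4554$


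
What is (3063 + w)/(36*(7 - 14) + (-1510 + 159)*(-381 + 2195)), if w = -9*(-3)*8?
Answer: -3279/2450966 ≈ -0.0013378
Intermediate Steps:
w = 216 (w = 27*8 = 216)
(3063 + w)/(36*(7 - 14) + (-1510 + 159)*(-381 + 2195)) = (3063 + 216)/(36*(7 - 14) + (-1510 + 159)*(-381 + 2195)) = 3279/(36*(-7) - 1351*1814) = 3279/(-252 - 2450714) = 3279/(-2450966) = 3279*(-1/2450966) = -3279/2450966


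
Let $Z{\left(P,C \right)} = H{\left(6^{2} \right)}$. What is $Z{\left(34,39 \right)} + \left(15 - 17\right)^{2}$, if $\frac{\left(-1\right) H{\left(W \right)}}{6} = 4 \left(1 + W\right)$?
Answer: $-884$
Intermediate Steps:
$H{\left(W \right)} = -24 - 24 W$ ($H{\left(W \right)} = - 6 \cdot 4 \left(1 + W\right) = - 6 \left(4 + 4 W\right) = -24 - 24 W$)
$Z{\left(P,C \right)} = -888$ ($Z{\left(P,C \right)} = -24 - 24 \cdot 6^{2} = -24 - 864 = -888$)
$Z{\left(34,39 \right)} + \left(15 - 17\right)^{2} = -888 + \left(15 - 17\right)^{2} = -888 + \left(-2\right)^{2} = -888 + 4 = -884$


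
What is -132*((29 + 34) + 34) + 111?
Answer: -12693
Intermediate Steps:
-132*((29 + 34) + 34) + 111 = -132*(63 + 34) + 111 = -132*97 + 111 = -12804 + 111 = -12693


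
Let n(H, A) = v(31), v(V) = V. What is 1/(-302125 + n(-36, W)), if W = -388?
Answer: -1/302094 ≈ -3.3102e-6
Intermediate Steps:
n(H, A) = 31
1/(-302125 + n(-36, W)) = 1/(-302125 + 31) = 1/(-302094) = -1/302094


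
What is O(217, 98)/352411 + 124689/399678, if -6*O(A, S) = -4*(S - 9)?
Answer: 43965489407/140850923658 ≈ 0.31214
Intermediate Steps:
O(A, S) = -6 + 2*S/3 (O(A, S) = -(-2)*(S - 9)/3 = -(-2)*(-9 + S)/3 = -(36 - 4*S)/6 = -6 + 2*S/3)
O(217, 98)/352411 + 124689/399678 = (-6 + (⅔)*98)/352411 + 124689/399678 = (-6 + 196/3)*(1/352411) + 124689*(1/399678) = (178/3)*(1/352411) + 41563/133226 = 178/1057233 + 41563/133226 = 43965489407/140850923658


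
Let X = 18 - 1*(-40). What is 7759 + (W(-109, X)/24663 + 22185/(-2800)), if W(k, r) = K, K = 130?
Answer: 107052364589/13811280 ≈ 7751.1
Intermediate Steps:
X = 58 (X = 18 + 40 = 58)
W(k, r) = 130
7759 + (W(-109, X)/24663 + 22185/(-2800)) = 7759 + (130/24663 + 22185/(-2800)) = 7759 + (130*(1/24663) + 22185*(-1/2800)) = 7759 + (130/24663 - 4437/560) = 7759 - 109356931/13811280 = 107052364589/13811280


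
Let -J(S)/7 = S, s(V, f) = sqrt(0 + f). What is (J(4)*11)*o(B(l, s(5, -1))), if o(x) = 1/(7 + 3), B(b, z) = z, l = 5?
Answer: -154/5 ≈ -30.800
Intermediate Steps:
s(V, f) = sqrt(f)
J(S) = -7*S
o(x) = 1/10
(J(4)*11)*o(B(l, s(5, -1))) = (-7*4*11)*(1/10) = -28*11*(1/10) = -308*1/10 = -154/5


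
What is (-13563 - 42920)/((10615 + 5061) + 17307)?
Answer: -56483/32983 ≈ -1.7125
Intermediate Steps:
(-13563 - 42920)/((10615 + 5061) + 17307) = -56483/(15676 + 17307) = -56483/32983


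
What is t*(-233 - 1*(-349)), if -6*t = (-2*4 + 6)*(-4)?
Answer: -464/3 ≈ -154.67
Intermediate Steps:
t = -4/3 (t = -(-2*4 + 6)*(-4)/6 = -(-8 + 6)*(-4)/6 = -(-1)*(-4)/3 = -⅙*8 = -4/3 ≈ -1.3333)
t*(-233 - 1*(-349)) = -4*(-233 - 1*(-349))/3 = -4*(-233 + 349)/3 = -4/3*116 = -464/3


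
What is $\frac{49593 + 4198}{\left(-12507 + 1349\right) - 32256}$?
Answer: $- \frac{53791}{43414} \approx -1.239$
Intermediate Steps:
$\frac{49593 + 4198}{\left(-12507 + 1349\right) - 32256} = \frac{53791}{-11158 - 32256} = \frac{53791}{-43414} = 53791 \left(- \frac{1}{43414}\right) = - \frac{53791}{43414}$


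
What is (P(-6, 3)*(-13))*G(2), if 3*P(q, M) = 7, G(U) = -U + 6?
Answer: -364/3 ≈ -121.33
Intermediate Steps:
G(U) = 6 - U
P(q, M) = 7/3 (P(q, M) = (⅓)*7 = 7/3)
(P(-6, 3)*(-13))*G(2) = ((7/3)*(-13))*(6 - 1*2) = -91*(6 - 2)/3 = -91/3*4 = -364/3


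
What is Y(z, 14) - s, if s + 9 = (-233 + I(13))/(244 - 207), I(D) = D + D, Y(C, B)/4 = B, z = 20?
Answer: 2612/37 ≈ 70.595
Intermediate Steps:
Y(C, B) = 4*B
I(D) = 2*D
s = -540/37 (s = -9 + (-233 + 2*13)/(244 - 207) = -9 + (-233 + 26)/37 = -9 - 207*1/37 = -9 - 207/37 = -540/37 ≈ -14.595)
Y(z, 14) - s = 4*14 - 1*(-540/37) = 56 + 540/37 = 2612/37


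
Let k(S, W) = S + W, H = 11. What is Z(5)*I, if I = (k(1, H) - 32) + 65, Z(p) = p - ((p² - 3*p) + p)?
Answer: -450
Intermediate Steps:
Z(p) = -p² + 3*p (Z(p) = p - (p² - 2*p) = p + (-p² + 2*p) = -p² + 3*p)
I = 45 (I = ((1 + 11) - 32) + 65 = (12 - 32) + 65 = -20 + 65 = 45)
Z(5)*I = (5*(3 - 1*5))*45 = (5*(3 - 5))*45 = (5*(-2))*45 = -10*45 = -450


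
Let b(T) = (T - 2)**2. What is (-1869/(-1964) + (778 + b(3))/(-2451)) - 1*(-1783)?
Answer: 451894325/253356 ≈ 1783.6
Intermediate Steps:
b(T) = (-2 + T)**2
(-1869/(-1964) + (778 + b(3))/(-2451)) - 1*(-1783) = (-1869/(-1964) + (778 + (-2 + 3)**2)/(-2451)) - 1*(-1783) = (-1869*(-1/1964) + (778 + 1**2)*(-1/2451)) + 1783 = (1869/1964 + (778 + 1)*(-1/2451)) + 1783 = (1869/1964 + 779*(-1/2451)) + 1783 = (1869/1964 - 41/129) + 1783 = 160577/253356 + 1783 = 451894325/253356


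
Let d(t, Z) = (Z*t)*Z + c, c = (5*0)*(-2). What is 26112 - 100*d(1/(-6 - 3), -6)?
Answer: 26512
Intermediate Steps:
c = 0 (c = 0*(-2) = 0)
d(t, Z) = t*Z² (d(t, Z) = (Z*t)*Z + 0 = t*Z² + 0 = t*Z²)
26112 - 100*d(1/(-6 - 3), -6) = 26112 - 100*(-6)²/(-6 - 3) = 26112 - 100*36/(-9) = 26112 - 100*(-⅑*36) = 26112 - 100*(-4) = 26112 - 1*(-400) = 26112 + 400 = 26512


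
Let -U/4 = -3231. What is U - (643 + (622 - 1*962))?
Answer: 12621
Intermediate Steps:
U = 12924 (U = -4*(-3231) = 12924)
U - (643 + (622 - 1*962)) = 12924 - (643 + (622 - 1*962)) = 12924 - (643 + (622 - 962)) = 12924 - (643 - 340) = 12924 - 1*303 = 12924 - 303 = 12621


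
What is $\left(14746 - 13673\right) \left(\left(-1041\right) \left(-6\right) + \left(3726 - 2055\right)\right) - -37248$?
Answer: $8532189$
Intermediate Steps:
$\left(14746 - 13673\right) \left(\left(-1041\right) \left(-6\right) + \left(3726 - 2055\right)\right) - -37248 = 1073 \left(6246 + 1671\right) + 37248 = 1073 \cdot 7917 + 37248 = 8494941 + 37248 = 8532189$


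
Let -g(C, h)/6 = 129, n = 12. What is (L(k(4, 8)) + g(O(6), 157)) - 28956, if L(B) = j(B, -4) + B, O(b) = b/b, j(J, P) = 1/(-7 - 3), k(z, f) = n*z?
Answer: -296821/10 ≈ -29682.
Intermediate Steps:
k(z, f) = 12*z
j(J, P) = -⅒ (j(J, P) = 1/(-10) = -⅒)
O(b) = 1
g(C, h) = -774 (g(C, h) = -6*129 = -774)
L(B) = -⅒ + B
(L(k(4, 8)) + g(O(6), 157)) - 28956 = ((-⅒ + 12*4) - 774) - 28956 = ((-⅒ + 48) - 774) - 28956 = (479/10 - 774) - 28956 = -7261/10 - 28956 = -296821/10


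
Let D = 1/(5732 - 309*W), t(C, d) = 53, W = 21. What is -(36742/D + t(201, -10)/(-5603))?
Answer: 155840127535/5603 ≈ 2.7814e+7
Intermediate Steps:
D = -1/757 (D = 1/(5732 - 309*21) = 1/(5732 - 6489) = 1/(-757) = -1/757 ≈ -0.0013210)
-(36742/D + t(201, -10)/(-5603)) = -(36742/(-1/757) + 53/(-5603)) = -(36742*(-757) + 53*(-1/5603)) = -(-27813694 - 53/5603) = -1*(-155840127535/5603) = 155840127535/5603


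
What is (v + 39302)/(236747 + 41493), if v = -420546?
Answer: -95311/69560 ≈ -1.3702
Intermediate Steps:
(v + 39302)/(236747 + 41493) = (-420546 + 39302)/(236747 + 41493) = -381244/278240 = -381244*1/278240 = -95311/69560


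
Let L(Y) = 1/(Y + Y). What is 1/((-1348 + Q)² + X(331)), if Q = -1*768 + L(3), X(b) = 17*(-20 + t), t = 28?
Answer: 36/161167921 ≈ 2.2337e-7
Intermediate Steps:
L(Y) = 1/(2*Y)
X(b) = 136 (X(b) = 17*(-20 + 28) = 17*8 = 136)
Q = -4607/6 (Q = -1*768 + (½)/3 = -768 + (½)*(⅓) = -768 + ⅙ = -4607/6 ≈ -767.83)
1/((-1348 + Q)² + X(331)) = 1/((-1348 - 4607/6)² + 136) = 1/((-12695/6)² + 136) = 1/(161163025/36 + 136) = 1/(161167921/36) = 36/161167921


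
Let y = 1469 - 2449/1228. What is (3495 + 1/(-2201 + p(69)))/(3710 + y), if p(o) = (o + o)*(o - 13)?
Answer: 23721111448/35137145301 ≈ 0.67510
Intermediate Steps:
p(o) = 2*o*(-13 + o) (p(o) = (2*o)*(-13 + o) = 2*o*(-13 + o))
y = 1801483/1228 (y = 1469 - 2449/1228 = 1801483/1228 ≈ 1467.0)
(3495 + 1/(-2201 + p(69)))/(3710 + y) = (3495 + 1/(-2201 + 2*69*(-13 + 69)))/(3710 + 1801483/1228) = (3495 + 1/(-2201 + 2*69*56))/(6357363/1228) = (3495 + 1/(-2201 + 7728))*(1228/6357363) = (3495 + 1/5527)*(1228/6357363) = (19316866/5527)*(1228/6357363) = 23721111448/35137145301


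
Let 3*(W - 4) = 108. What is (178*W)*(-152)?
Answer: -1082240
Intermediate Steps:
W = 40 (W = 4 + (⅓)*108 = 4 + 36 = 40)
(178*W)*(-152) = (178*40)*(-152) = 7120*(-152) = -1082240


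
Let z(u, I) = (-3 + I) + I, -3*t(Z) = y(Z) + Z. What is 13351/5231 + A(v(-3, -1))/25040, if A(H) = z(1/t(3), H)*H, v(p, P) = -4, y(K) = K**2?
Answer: 83634801/32746060 ≈ 2.5540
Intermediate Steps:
t(Z) = -Z/3 - Z**2/3 (t(Z) = -(Z**2 + Z)/3 = -(Z + Z**2)/3 = -Z/3 - Z**2/3)
z(u, I) = -3 + 2*I
A(H) = H*(-3 + 2*H) (A(H) = (-3 + 2*H)*H = H*(-3 + 2*H))
13351/5231 + A(v(-3, -1))/25040 = 13351/5231 - 4*(-3 + 2*(-4))/25040 = 13351*(1/5231) - 4*(-3 - 8)*(1/25040) = 13351/5231 - 4*(-11)*(1/25040) = 13351/5231 + 44*(1/25040) = 13351/5231 + 11/6260 = 83634801/32746060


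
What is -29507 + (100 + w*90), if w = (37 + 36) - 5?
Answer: -23287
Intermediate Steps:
w = 68 (w = 73 - 5 = 68)
-29507 + (100 + w*90) = -29507 + (100 + 68*90) = -29507 + (100 + 6120) = -29507 + 6220 = -23287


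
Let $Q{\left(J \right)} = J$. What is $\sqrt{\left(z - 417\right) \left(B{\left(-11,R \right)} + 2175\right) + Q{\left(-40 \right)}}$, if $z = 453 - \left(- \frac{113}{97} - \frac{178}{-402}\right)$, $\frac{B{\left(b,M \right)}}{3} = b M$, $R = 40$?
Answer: $\frac{2 \sqrt{331111149485}}{6499} \approx 177.08$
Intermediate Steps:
$B{\left(b,M \right)} = 3 M b$ ($B{\left(b,M \right)} = 3 b M = 3 M b$)
$z = \frac{8846221}{19497}$ ($z = 453 - \left(\left(-113\right) \frac{1}{97} - - \frac{89}{201}\right) = 453 - \left(- \frac{113}{97} + \frac{89}{201}\right) = 453 - - \frac{14080}{19497} = 453 + \frac{14080}{19497} = \frac{8846221}{19497} \approx 453.72$)
$\sqrt{\left(z - 417\right) \left(B{\left(-11,R \right)} + 2175\right) + Q{\left(-40 \right)}} = \sqrt{\left(\frac{8846221}{19497} - 417\right) \left(3 \cdot 40 \left(-11\right) + 2175\right) - 40} = \sqrt{\frac{715972 \left(-1320 + 2175\right)}{19497} - 40} = \sqrt{\frac{715972}{19497} \cdot 855 - 40} = \sqrt{\frac{204052020}{6499} - 40} = \sqrt{\frac{203792060}{6499}} = \frac{2 \sqrt{331111149485}}{6499}$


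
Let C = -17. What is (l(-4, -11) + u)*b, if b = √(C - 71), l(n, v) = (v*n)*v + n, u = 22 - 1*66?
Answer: -1064*I*√22 ≈ -4990.6*I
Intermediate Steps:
u = -44 (u = 22 - 66 = -44)
l(n, v) = n + n*v² (l(n, v) = (n*v)*v + n = n*v² + n = n + n*v²)
b = 2*I*√22 (b = √(-17 - 71) = √(-88) = 2*I*√22 ≈ 9.3808*I)
(l(-4, -11) + u)*b = (-4*(1 + (-11)²) - 44)*(2*I*√22) = (-4*(1 + 121) - 44)*(2*I*√22) = (-4*122 - 44)*(2*I*√22) = (-488 - 44)*(2*I*√22) = -1064*I*√22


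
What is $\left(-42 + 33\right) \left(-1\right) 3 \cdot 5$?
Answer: $135$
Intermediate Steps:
$\left(-42 + 33\right) \left(-1\right) 3 \cdot 5 = - 9 \left(\left(-3\right) 5\right) = \left(-9\right) \left(-15\right) = 135$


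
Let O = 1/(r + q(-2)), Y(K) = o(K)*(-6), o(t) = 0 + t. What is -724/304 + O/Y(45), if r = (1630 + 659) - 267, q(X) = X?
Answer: -24679369/10362600 ≈ -2.3816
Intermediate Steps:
o(t) = t
r = 2022 (r = 2289 - 267 = 2022)
Y(K) = -6*K (Y(K) = K*(-6) = -6*K)
O = 1/2020 (O = 1/(2022 - 2) = 1/2020 ≈ 0.00049505)
-724/304 + O/Y(45) = -724/304 + 1/(2020*((-6*45))) = -724*1/304 + (1/2020)/(-270) = -181/76 + (1/2020)*(-1/270) = -181/76 - 1/545400 = -24679369/10362600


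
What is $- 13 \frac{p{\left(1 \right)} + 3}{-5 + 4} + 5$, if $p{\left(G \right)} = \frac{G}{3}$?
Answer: $\frac{145}{3} \approx 48.333$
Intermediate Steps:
$p{\left(G \right)} = \frac{G}{3}$ ($p{\left(G \right)} = G \frac{1}{3} = \frac{G}{3}$)
$- 13 \frac{p{\left(1 \right)} + 3}{-5 + 4} + 5 = - 13 \frac{\frac{1}{3} \cdot 1 + 3}{-5 + 4} + 5 = - 13 \frac{\frac{1}{3} + 3}{-1} + 5 = - 13 \cdot \frac{10}{3} \left(-1\right) + 5 = \left(-13\right) \left(- \frac{10}{3}\right) + 5 = \frac{130}{3} + 5 = \frac{145}{3}$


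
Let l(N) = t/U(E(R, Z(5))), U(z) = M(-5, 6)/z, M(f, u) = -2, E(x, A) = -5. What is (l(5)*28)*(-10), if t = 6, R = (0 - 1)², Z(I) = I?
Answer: -4200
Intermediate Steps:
R = 1 (R = (-1)² = 1)
U(z) = -2/z
l(N) = 15 (l(N) = 6/((-2/(-5))) = 6/((-2*(-⅕))) = 6/(⅖) = 6*(5/2) = 15)
(l(5)*28)*(-10) = (15*28)*(-10) = 420*(-10) = -4200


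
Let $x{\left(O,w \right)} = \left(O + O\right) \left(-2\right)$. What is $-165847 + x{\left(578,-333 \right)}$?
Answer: $-168159$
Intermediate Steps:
$x{\left(O,w \right)} = - 4 O$ ($x{\left(O,w \right)} = 2 O \left(-2\right) = - 4 O$)
$-165847 + x{\left(578,-333 \right)} = -165847 - 2312 = -168159$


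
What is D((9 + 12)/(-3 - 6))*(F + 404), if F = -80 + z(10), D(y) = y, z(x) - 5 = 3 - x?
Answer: -2254/3 ≈ -751.33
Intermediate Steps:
z(x) = 8 - x (z(x) = 5 + (3 - x) = 8 - x)
F = -82 (F = -80 + (8 - 1*10) = -80 + (8 - 10) = -80 - 2 = -82)
D((9 + 12)/(-3 - 6))*(F + 404) = ((9 + 12)/(-3 - 6))*(-82 + 404) = (21/(-9))*322 = (21*(-1/9))*322 = -7/3*322 = -2254/3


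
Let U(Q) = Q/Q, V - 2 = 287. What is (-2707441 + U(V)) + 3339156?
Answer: 631716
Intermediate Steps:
V = 289 (V = 2 + 287 = 289)
U(Q) = 1
(-2707441 + U(V)) + 3339156 = (-2707441 + 1) + 3339156 = -2707440 + 3339156 = 631716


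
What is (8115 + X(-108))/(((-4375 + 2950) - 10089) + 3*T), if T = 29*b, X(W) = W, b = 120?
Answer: -2669/358 ≈ -7.4553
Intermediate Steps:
T = 3480 (T = 29*120 = 3480)
(8115 + X(-108))/(((-4375 + 2950) - 10089) + 3*T) = (8115 - 108)/(((-4375 + 2950) - 10089) + 3*3480) = 8007/((-1425 - 10089) + 10440) = 8007/(-11514 + 10440) = 8007/(-1074) = 8007*(-1/1074) = -2669/358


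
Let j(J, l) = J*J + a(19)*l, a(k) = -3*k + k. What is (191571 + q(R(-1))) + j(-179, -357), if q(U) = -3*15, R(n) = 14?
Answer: 237133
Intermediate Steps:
a(k) = -2*k
j(J, l) = J**2 - 38*l (j(J, l) = J*J + (-2*19)*l = J**2 - 38*l)
q(U) = -45
(191571 + q(R(-1))) + j(-179, -357) = (191571 - 45) + ((-179)**2 - 38*(-357)) = 191526 + (32041 + 13566) = 191526 + 45607 = 237133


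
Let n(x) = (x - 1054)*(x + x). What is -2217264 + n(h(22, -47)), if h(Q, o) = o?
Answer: -2113770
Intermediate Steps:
n(x) = 2*x*(-1054 + x) (n(x) = (-1054 + x)*(2*x) = 2*x*(-1054 + x))
-2217264 + n(h(22, -47)) = -2217264 + 2*(-47)*(-1054 - 47) = -2217264 + 2*(-47)*(-1101) = -2217264 + 103494 = -2113770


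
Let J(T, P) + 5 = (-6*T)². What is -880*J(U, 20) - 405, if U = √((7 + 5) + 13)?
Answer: -788005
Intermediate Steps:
U = 5 (U = √(12 + 13) = √25 = 5)
J(T, P) = -5 + 36*T² (J(T, P) = -5 + (-6*T)² = -5 + 36*T²)
-880*J(U, 20) - 405 = -880*(-5 + 36*5²) - 405 = -880*(-5 + 36*25) - 405 = -880*(-5 + 900) - 405 = -880*895 - 405 = -787600 - 405 = -788005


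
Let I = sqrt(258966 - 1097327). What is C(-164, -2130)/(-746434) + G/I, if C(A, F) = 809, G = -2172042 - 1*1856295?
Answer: -809/746434 + 4028337*I*sqrt(838361)/838361 ≈ -0.0010838 + 4399.6*I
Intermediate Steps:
I = I*sqrt(838361) (I = sqrt(-838361) = I*sqrt(838361) ≈ 915.62*I)
G = -4028337 (G = -2172042 - 1856295 = -4028337)
C(-164, -2130)/(-746434) + G/I = 809/(-746434) - 4028337*(-I*sqrt(838361)/838361) = 809*(-1/746434) - (-4028337)*I*sqrt(838361)/838361 = -809/746434 + 4028337*I*sqrt(838361)/838361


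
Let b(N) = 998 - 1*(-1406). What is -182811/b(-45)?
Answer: -182811/2404 ≈ -76.045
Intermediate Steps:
b(N) = 2404 (b(N) = 998 + 1406 = 2404)
-182811/b(-45) = -182811/2404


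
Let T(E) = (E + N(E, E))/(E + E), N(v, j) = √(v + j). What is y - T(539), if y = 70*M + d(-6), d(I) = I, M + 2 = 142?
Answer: 19587/2 - √22/154 ≈ 9793.5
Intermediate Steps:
M = 140 (M = -2 + 142 = 140)
N(v, j) = √(j + v)
y = 9794 (y = 70*140 - 6 = 9800 - 6 = 9794)
T(E) = (E + √2*√E)/(2*E) (T(E) = (E + √(E + E))/(E + E) = (E + √(2*E))/((2*E)) = (E + √2*√E)*(1/(2*E)) = (E + √2*√E)/(2*E))
y - T(539) = 9794 - (539 + √2*√539)/(2*539) = 9794 - (539 + √2*(7*√11))/(2*539) = 9794 - (539 + 7*√22)/(2*539) = 9794 - (½ + √22/154) = 9794 + (-½ - √22/154) = 19587/2 - √22/154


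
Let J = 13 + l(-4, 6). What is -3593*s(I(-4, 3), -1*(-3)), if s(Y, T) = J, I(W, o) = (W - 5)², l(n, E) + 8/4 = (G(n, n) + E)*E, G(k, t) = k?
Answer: -82639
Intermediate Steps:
l(n, E) = -2 + E*(E + n) (l(n, E) = -2 + (n + E)*E = -2 + (E + n)*E = -2 + E*(E + n))
I(W, o) = (-5 + W)²
J = 23 (J = 13 + (-2 + 6² + 6*(-4)) = 13 + (-2 + 36 - 24) = 13 + 10 = 23)
s(Y, T) = 23
-3593*s(I(-4, 3), -1*(-3)) = -3593*23 = -82639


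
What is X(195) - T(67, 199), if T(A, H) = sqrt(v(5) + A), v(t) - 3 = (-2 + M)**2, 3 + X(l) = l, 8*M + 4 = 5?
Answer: 192 - sqrt(4705)/8 ≈ 183.43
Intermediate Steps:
M = 1/8 (M = -1/2 + (1/8)*5 = -1/2 + 5/8 = 1/8 ≈ 0.12500)
X(l) = -3 + l
v(t) = 417/64 (v(t) = 3 + (-2 + 1/8)**2 = 3 + (-15/8)**2 = 3 + 225/64 = 417/64)
T(A, H) = sqrt(417/64 + A)
X(195) - T(67, 199) = (-3 + 195) - sqrt(417 + 64*67)/8 = 192 - sqrt(417 + 4288)/8 = 192 - sqrt(4705)/8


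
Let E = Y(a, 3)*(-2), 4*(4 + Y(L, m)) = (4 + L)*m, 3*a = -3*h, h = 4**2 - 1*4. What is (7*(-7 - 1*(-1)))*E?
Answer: -840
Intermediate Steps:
h = 12 (h = 16 - 4 = 12)
a = -12 (a = (-3*12)/3 = (1/3)*(-36) = -12)
Y(L, m) = -4 + m*(4 + L)/4 (Y(L, m) = -4 + ((4 + L)*m)/4 = -4 + (m*(4 + L))/4 = -4 + m*(4 + L)/4)
E = 20 (E = (-4 + 3 + (1/4)*(-12)*3)*(-2) = (-4 + 3 - 9)*(-2) = -10*(-2) = 20)
(7*(-7 - 1*(-1)))*E = (7*(-7 - 1*(-1)))*20 = (7*(-7 + 1))*20 = (7*(-6))*20 = -42*20 = -840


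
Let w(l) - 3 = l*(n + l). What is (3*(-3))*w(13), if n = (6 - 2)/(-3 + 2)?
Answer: -1080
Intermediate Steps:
n = -4 (n = 4/(-1) = 4*(-1) = -4)
w(l) = 3 + l*(-4 + l)
(3*(-3))*w(13) = (3*(-3))*(3 + 13² - 4*13) = -9*(3 + 169 - 52) = -9*120 = -1080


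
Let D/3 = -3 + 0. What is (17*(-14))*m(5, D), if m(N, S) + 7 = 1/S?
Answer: 15232/9 ≈ 1692.4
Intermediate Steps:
D = -9 (D = 3*(-3 + 0) = 3*(-3) = -9)
m(N, S) = -7 + 1/S
(17*(-14))*m(5, D) = (17*(-14))*(-7 + 1/(-9)) = -238*(-7 - 1/9) = -238*(-64/9) = 15232/9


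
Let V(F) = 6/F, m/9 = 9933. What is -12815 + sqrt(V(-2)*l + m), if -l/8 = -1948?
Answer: -12815 + sqrt(42645) ≈ -12609.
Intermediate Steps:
l = 15584 (l = -8*(-1948) = 15584)
m = 89397 (m = 9*9933 = 89397)
-12815 + sqrt(V(-2)*l + m) = -12815 + sqrt((6/(-2))*15584 + 89397) = -12815 + sqrt((6*(-1/2))*15584 + 89397) = -12815 + sqrt(-3*15584 + 89397) = -12815 + sqrt(-46752 + 89397) = -12815 + sqrt(42645)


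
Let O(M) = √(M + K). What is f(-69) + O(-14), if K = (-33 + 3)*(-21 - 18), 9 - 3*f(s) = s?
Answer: 60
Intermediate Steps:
f(s) = 3 - s/3
K = 1170 (K = -30*(-39) = 1170)
O(M) = √(1170 + M) (O(M) = √(M + 1170) = √(1170 + M))
f(-69) + O(-14) = (3 - ⅓*(-69)) + √(1170 - 14) = (3 + 23) + √1156 = 26 + 34 = 60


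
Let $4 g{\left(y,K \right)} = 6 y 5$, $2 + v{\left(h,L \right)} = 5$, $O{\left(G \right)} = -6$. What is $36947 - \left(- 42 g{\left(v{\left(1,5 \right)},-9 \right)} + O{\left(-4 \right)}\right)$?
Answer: $37898$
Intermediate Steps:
$v{\left(h,L \right)} = 3$ ($v{\left(h,L \right)} = -2 + 5 = 3$)
$g{\left(y,K \right)} = \frac{15 y}{2}$ ($g{\left(y,K \right)} = \frac{6 y 5}{4} = \frac{30 y}{4} = \frac{15 y}{2}$)
$36947 - \left(- 42 g{\left(v{\left(1,5 \right)},-9 \right)} + O{\left(-4 \right)}\right) = 36947 - \left(- 42 \cdot \frac{15}{2} \cdot 3 - 6\right) = 36947 - \left(\left(-42\right) \frac{45}{2} - 6\right) = 36947 - \left(-945 - 6\right) = 36947 - -951 = 36947 + 951 = 37898$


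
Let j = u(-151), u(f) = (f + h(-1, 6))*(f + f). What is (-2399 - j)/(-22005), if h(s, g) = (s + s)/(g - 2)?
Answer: 48152/22005 ≈ 2.1882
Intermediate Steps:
h(s, g) = 2*s/(-2 + g) (h(s, g) = (2*s)/(-2 + g) = 2*s/(-2 + g))
u(f) = 2*f*(-½ + f) (u(f) = (f + 2*(-1)/(-2 + 6))*(f + f) = (f + 2*(-1)/4)*(2*f) = (f + 2*(-1)*(¼))*(2*f) = (f - ½)*(2*f) = (-½ + f)*(2*f) = 2*f*(-½ + f))
j = 45753 (j = -151*(-1 + 2*(-151)) = -151*(-1 - 302) = -151*(-303) = 45753)
(-2399 - j)/(-22005) = (-2399 - 1*45753)/(-22005) = (-2399 - 45753)*(-1/22005) = -48152*(-1/22005) = 48152/22005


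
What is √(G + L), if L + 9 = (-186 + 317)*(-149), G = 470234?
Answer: √450706 ≈ 671.35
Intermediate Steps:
L = -19528 (L = -9 + (-186 + 317)*(-149) = -9 + 131*(-149) = -9 - 19519 = -19528)
√(G + L) = √(470234 - 19528) = √450706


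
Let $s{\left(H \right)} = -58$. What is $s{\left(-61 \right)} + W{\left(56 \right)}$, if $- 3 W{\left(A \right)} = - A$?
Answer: $- \frac{118}{3} \approx -39.333$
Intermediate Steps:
$W{\left(A \right)} = \frac{A}{3}$ ($W{\left(A \right)} = - \frac{\left(-1\right) A}{3} = \frac{A}{3}$)
$s{\left(-61 \right)} + W{\left(56 \right)} = -58 + \frac{1}{3} \cdot 56 = -58 + \frac{56}{3} = - \frac{118}{3}$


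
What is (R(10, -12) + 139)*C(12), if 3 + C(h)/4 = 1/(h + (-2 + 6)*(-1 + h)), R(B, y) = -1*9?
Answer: -10855/7 ≈ -1550.7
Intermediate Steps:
R(B, y) = -9
C(h) = -12 + 4/(-4 + 5*h) (C(h) = -12 + 4/(h + (-2 + 6)*(-1 + h)) = -12 + 4/(h + 4*(-1 + h)) = -12 + 4/(h + (-4 + 4*h)) = -12 + 4/(-4 + 5*h))
(R(10, -12) + 139)*C(12) = (-9 + 139)*(4*(13 - 15*12)/(-4 + 5*12)) = 130*(4*(13 - 180)/(-4 + 60)) = 130*(4*(-167)/56) = 130*(4*(1/56)*(-167)) = 130*(-167/14) = -10855/7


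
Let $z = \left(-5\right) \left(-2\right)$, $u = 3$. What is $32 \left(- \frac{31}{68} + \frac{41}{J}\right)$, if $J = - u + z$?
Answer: $\frac{20568}{119} \approx 172.84$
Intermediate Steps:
$z = 10$
$J = 7$ ($J = \left(-1\right) 3 + 10 = -3 + 10 = 7$)
$32 \left(- \frac{31}{68} + \frac{41}{J}\right) = 32 \left(- \frac{31}{68} + \frac{41}{7}\right) = 32 \cdot \frac{2571}{476} = \frac{20568}{119}$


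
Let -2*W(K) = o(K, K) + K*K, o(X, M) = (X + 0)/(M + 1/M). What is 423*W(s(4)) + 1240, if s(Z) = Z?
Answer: -39832/17 ≈ -2343.1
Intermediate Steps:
o(X, M) = X/(M + 1/M)
W(K) = -K**2/2 - K**2/(2*(1 + K**2)) (W(K) = -(K*K/(1 + K**2) + K*K)/2 = -(K**2/(1 + K**2) + K**2)/2 = -(K**2 + K**2/(1 + K**2))/2 = -K**2/2 - K**2/(2*(1 + K**2)))
423*W(s(4)) + 1240 = 423*((1/2)*4**2*(-2 - 1*4**2)/(1 + 4**2)) + 1240 = 423*((1/2)*16*(-2 - 1*16)/(1 + 16)) + 1240 = 423*((1/2)*16*(-2 - 16)/17) + 1240 = 423*((1/2)*16*(1/17)*(-18)) + 1240 = 423*(-144/17) + 1240 = -60912/17 + 1240 = -39832/17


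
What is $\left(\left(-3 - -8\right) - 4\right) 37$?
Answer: $37$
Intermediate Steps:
$\left(\left(-3 - -8\right) - 4\right) 37 = \left(\left(-3 + 8\right) - 4\right) 37 = \left(5 - 4\right) 37 = 1 \cdot 37 = 37$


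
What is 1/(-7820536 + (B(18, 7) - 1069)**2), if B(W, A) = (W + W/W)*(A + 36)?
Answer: -1/7757032 ≈ -1.2892e-7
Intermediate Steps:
B(W, A) = (1 + W)*(36 + A) (B(W, A) = (W + 1)*(36 + A) = (1 + W)*(36 + A))
1/(-7820536 + (B(18, 7) - 1069)**2) = 1/(-7820536 + ((36 + 7 + 36*18 + 7*18) - 1069)**2) = 1/(-7820536 + ((36 + 7 + 648 + 126) - 1069)**2) = 1/(-7820536 + (817 - 1069)**2) = 1/(-7820536 + (-252)**2) = 1/(-7820536 + 63504) = 1/(-7757032) = -1/7757032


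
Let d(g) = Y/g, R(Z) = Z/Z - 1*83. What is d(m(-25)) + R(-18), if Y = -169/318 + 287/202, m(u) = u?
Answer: -32935232/401475 ≈ -82.036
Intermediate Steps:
Y = 14282/16059 (Y = -169*1/318 + 287*(1/202) = -169/318 + 287/202 = 14282/16059 ≈ 0.88935)
R(Z) = -82 (R(Z) = 1 - 83 = -82)
d(g) = 14282/(16059*g)
d(m(-25)) + R(-18) = (14282/16059)/(-25) - 82 = (14282/16059)*(-1/25) - 82 = -14282/401475 - 82 = -32935232/401475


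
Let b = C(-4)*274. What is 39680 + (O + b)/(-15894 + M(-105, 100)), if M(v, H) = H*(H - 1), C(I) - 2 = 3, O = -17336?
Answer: 13214327/333 ≈ 39683.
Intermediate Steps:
C(I) = 5 (C(I) = 2 + 3 = 5)
b = 1370 (b = 5*274 = 1370)
M(v, H) = H*(-1 + H)
39680 + (O + b)/(-15894 + M(-105, 100)) = 39680 + (-17336 + 1370)/(-15894 + 100*(-1 + 100)) = 39680 - 15966/(-15894 + 100*99) = 39680 - 15966/(-15894 + 9900) = 39680 - 15966/(-5994) = 39680 - 15966*(-1/5994) = 39680 + 887/333 = 13214327/333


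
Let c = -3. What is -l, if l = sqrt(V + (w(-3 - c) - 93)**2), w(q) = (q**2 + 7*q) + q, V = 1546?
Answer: -sqrt(10195) ≈ -100.97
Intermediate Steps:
w(q) = q**2 + 8*q
l = sqrt(10195) (l = sqrt(1546 + ((-3 - 1*(-3))*(8 + (-3 - 1*(-3))) - 93)**2) = sqrt(1546 + ((-3 + 3)*(8 + (-3 + 3)) - 93)**2) = sqrt(1546 + (0*(8 + 0) - 93)**2) = sqrt(1546 + (0*8 - 93)**2) = sqrt(1546 + (0 - 93)**2) = sqrt(1546 + (-93)**2) = sqrt(1546 + 8649) = sqrt(10195) ≈ 100.97)
-l = -sqrt(10195)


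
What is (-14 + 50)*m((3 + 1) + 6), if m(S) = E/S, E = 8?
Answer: 144/5 ≈ 28.800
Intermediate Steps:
m(S) = 8/S
(-14 + 50)*m((3 + 1) + 6) = (-14 + 50)*(8/((3 + 1) + 6)) = 36*(8/(4 + 6)) = 36*(8/10) = 36*(8*(⅒)) = 36*(⅘) = 144/5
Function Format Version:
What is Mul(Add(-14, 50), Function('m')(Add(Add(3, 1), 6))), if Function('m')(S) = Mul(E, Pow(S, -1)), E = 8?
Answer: Rational(144, 5) ≈ 28.800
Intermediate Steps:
Function('m')(S) = Mul(8, Pow(S, -1))
Mul(Add(-14, 50), Function('m')(Add(Add(3, 1), 6))) = Mul(Add(-14, 50), Mul(8, Pow(Add(Add(3, 1), 6), -1))) = Mul(36, Mul(8, Pow(Add(4, 6), -1))) = Mul(36, Mul(8, Pow(10, -1))) = Mul(36, Mul(8, Rational(1, 10))) = Mul(36, Rational(4, 5)) = Rational(144, 5)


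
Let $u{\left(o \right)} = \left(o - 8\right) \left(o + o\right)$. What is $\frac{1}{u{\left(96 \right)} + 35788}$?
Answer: $\frac{1}{52684} \approx 1.8981 \cdot 10^{-5}$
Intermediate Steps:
$u{\left(o \right)} = 2 o \left(-8 + o\right)$ ($u{\left(o \right)} = \left(-8 + o\right) 2 o = 2 o \left(-8 + o\right)$)
$\frac{1}{u{\left(96 \right)} + 35788} = \frac{1}{2 \cdot 96 \left(-8 + 96\right) + 35788} = \frac{1}{2 \cdot 96 \cdot 88 + 35788} = \frac{1}{16896 + 35788} = \frac{1}{52684}$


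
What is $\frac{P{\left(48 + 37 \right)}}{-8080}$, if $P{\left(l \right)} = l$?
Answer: $- \frac{17}{1616} \approx -0.01052$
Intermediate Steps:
$\frac{P{\left(48 + 37 \right)}}{-8080} = \frac{48 + 37}{-8080} = 85 \left(- \frac{1}{8080}\right) = - \frac{17}{1616}$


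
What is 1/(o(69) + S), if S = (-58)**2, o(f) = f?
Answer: 1/3433 ≈ 0.00029129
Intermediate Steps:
S = 3364
1/(o(69) + S) = 1/(69 + 3364) = 1/3433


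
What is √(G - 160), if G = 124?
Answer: 6*I ≈ 6.0*I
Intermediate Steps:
√(G - 160) = √(124 - 160) = √(-36) = 6*I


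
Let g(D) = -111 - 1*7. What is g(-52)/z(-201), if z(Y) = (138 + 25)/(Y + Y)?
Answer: 47436/163 ≈ 291.02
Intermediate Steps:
z(Y) = 163/(2*Y) (z(Y) = 163/((2*Y)) = 163*(1/(2*Y)) = 163/(2*Y))
g(D) = -118 (g(D) = -111 - 7 = -118)
g(-52)/z(-201) = -118/((163/2)/(-201)) = -118/((163/2)*(-1/201)) = -118/(-163/402) = -118*(-402/163) = 47436/163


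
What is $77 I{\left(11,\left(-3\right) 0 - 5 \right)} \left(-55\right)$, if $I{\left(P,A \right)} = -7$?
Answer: $29645$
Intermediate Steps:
$77 I{\left(11,\left(-3\right) 0 - 5 \right)} \left(-55\right) = 77 \left(-7\right) \left(-55\right) = \left(-539\right) \left(-55\right) = 29645$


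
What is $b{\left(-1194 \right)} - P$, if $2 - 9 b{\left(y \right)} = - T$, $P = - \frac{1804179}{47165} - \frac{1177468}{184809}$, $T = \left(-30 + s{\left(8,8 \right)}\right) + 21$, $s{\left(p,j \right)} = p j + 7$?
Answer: $\frac{1352843736773}{26149549455} \approx 51.735$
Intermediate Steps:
$s{\left(p,j \right)} = 7 + j p$ ($s{\left(p,j \right)} = j p + 7 = 7 + j p$)
$T = 62$ ($T = \left(-30 + \left(7 + 8 \cdot 8\right)\right) + 21 = \left(-30 + \left(7 + 64\right)\right) + 21 = \left(-30 + 71\right) + 21 = 41 + 21 = 62$)
$P = - \frac{388963795031}{8716516485}$ ($P = \left(-1804179\right) \frac{1}{47165} - \frac{1177468}{184809} = - \frac{1804179}{47165} - \frac{1177468}{184809} = - \frac{388963795031}{8716516485} \approx -44.624$)
$b{\left(y \right)} = \frac{64}{9}$ ($b{\left(y \right)} = \frac{2}{9} - \frac{\left(-1\right) 62}{9} = \frac{2}{9} - - \frac{62}{9} = \frac{2}{9} + \frac{62}{9} = \frac{64}{9}$)
$b{\left(-1194 \right)} - P = \frac{64}{9} - - \frac{388963795031}{8716516485} = \frac{64}{9} + \frac{388963795031}{8716516485} = \frac{1352843736773}{26149549455}$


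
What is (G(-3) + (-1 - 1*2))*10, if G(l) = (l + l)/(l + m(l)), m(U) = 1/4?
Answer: -90/11 ≈ -8.1818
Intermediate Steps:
m(U) = ¼
G(l) = 2*l/(¼ + l) (G(l) = (l + l)/(l + ¼) = (2*l)/(¼ + l) = 2*l/(¼ + l))
(G(-3) + (-1 - 1*2))*10 = (8*(-3)/(1 + 4*(-3)) + (-1 - 1*2))*10 = (8*(-3)/(1 - 12) + (-1 - 2))*10 = (8*(-3)/(-11) - 3)*10 = (8*(-3)*(-1/11) - 3)*10 = (24/11 - 3)*10 = -9/11*10 = -90/11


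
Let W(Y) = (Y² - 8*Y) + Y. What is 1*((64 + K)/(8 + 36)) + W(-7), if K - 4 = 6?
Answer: 2193/22 ≈ 99.682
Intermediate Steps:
K = 10 (K = 4 + 6 = 10)
W(Y) = Y² - 7*Y
1*((64 + K)/(8 + 36)) + W(-7) = 1*((64 + 10)/(8 + 36)) - 7*(-7 - 7) = 1*(74/44) - 7*(-14) = 1*(74*(1/44)) + 98 = 1*(37/22) + 98 = 37/22 + 98 = 2193/22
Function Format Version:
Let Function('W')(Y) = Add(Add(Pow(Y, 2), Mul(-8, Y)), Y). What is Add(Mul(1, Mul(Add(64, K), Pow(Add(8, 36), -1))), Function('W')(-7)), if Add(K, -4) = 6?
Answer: Rational(2193, 22) ≈ 99.682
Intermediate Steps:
K = 10 (K = Add(4, 6) = 10)
Function('W')(Y) = Add(Pow(Y, 2), Mul(-7, Y))
Add(Mul(1, Mul(Add(64, K), Pow(Add(8, 36), -1))), Function('W')(-7)) = Add(Mul(1, Mul(Add(64, 10), Pow(Add(8, 36), -1))), Mul(-7, Add(-7, -7))) = Add(Mul(1, Mul(74, Pow(44, -1))), Mul(-7, -14)) = Add(Mul(1, Mul(74, Rational(1, 44))), 98) = Add(Mul(1, Rational(37, 22)), 98) = Add(Rational(37, 22), 98) = Rational(2193, 22)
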